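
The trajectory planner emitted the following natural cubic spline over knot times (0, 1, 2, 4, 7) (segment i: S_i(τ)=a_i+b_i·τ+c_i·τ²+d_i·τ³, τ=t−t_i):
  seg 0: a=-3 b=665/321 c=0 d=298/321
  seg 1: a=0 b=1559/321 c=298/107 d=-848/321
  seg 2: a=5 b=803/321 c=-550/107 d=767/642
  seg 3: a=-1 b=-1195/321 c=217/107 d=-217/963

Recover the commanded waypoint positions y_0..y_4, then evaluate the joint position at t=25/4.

y_0 = S_0(0) = a_0 = -3
y_1 = S_1(0) = a_1 = 0
y_2 = S_2(0) = a_2 = 5
y_3 = S_3(0) = a_3 = -1
y_4 = S_3(3) = 0
t_q=25/4 is in segment 3 (τ=9/4); S_3(τ)=-11477/6848

y_0=-3 y_1=0 y_2=5 y_3=-1 y_4=0
S(25/4) = -11477/6848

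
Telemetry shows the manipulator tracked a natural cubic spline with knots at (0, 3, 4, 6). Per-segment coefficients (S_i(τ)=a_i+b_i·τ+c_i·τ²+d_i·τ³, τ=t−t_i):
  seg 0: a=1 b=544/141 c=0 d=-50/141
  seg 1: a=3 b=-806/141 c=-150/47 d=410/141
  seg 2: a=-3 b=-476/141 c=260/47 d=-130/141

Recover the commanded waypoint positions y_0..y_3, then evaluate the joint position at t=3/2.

y_0=1 y_1=3 y_2=-3 y_3=5
S(3/2) = 1051/188

y_0 = S_0(0) = a_0 = 1
y_1 = S_1(0) = a_1 = 3
y_2 = S_2(0) = a_2 = -3
y_3 = S_2(2) = 5
t_q=3/2 is in segment 0 (τ=3/2); S_0(τ)=1051/188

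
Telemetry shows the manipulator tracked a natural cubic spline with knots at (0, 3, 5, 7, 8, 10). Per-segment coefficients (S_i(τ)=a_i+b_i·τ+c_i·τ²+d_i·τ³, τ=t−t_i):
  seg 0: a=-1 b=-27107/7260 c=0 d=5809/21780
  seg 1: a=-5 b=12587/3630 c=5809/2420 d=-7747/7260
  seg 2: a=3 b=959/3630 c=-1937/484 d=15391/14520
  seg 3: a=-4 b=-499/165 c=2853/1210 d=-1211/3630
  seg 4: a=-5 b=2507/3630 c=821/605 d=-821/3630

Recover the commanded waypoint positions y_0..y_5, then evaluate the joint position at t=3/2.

y_0 = S_0(0) = a_0 = -1
y_1 = S_1(0) = a_1 = -5
y_2 = S_2(0) = a_2 = 3
y_3 = S_3(0) = a_3 = -4
y_4 = S_4(0) = a_4 = -5
y_5 = S_4(2) = 0
t_q=3/2 is in segment 0 (τ=3/2); S_0(τ)=-110361/19360

y_0=-1 y_1=-5 y_2=3 y_3=-4 y_4=-5 y_5=0
S(3/2) = -110361/19360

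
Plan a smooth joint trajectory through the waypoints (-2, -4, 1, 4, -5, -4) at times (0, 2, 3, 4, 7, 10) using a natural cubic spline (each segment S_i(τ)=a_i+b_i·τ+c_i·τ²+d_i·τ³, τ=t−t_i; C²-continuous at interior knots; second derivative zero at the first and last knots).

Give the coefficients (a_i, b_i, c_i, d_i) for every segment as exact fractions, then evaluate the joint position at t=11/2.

Δ: Δ0=-1, Δ1=5, Δ2=3, Δ3=-3, Δ4=1/3
row 1: diag=6, rhs=36; c'=1/6, d'=6
row 2: denom=4−1·1/6=23/6; d'=(-12−1·6)/(23/6)=-108/23
row 3: denom=8−1·6/23=178/23; d'=(-36−1·-108/23)/(178/23)=-360/89
row 4: denom=12−3·69/178=1929/178; d'=(20−3·-360/89)/(1929/178)=5720/1929
back: M4=5720/1929
back: M3=-360/89−69/178·5720/1929=-3340/643
back: M2=-108/23−6/23·-3340/643=-2148/643
back: M1=6−1/6·-2148/643=4216/643
M: M0=0, M1=4216/643, M2=-2148/643, M3=-3340/643, M4=5720/1929, M5=0
seg 0: a=-2, c=M0/2=0, d=(M1−M0)/(6·2)=1054/1929, b=Δ0−h0·(2M0+M1)/6=-6145/1929
seg 1: a=-4, c=M1/2=2108/643, d=(M2−M1)/(6·1)=-3182/1929, b=Δ1−h1·(2M1+M2)/6=6503/1929
seg 2: a=1, c=M2/2=-1074/643, d=(M3−M2)/(6·1)=-596/1929, b=Δ2−h2·(2M2+M3)/6=9605/1929
seg 3: a=4, c=M3/2=-1670/643, d=(M4−M3)/(6·3)=7870/17361, b=Δ3−h3·(2M3+M4)/6=1373/1929
seg 4: a=-5, c=M4/2=2860/1929, d=(M5−M4)/(6·3)=-2860/17361, b=Δ4−h4·(2M4+M5)/6=-5077/1929
t_q=11/2 → seg 3, τ=3/2; S=4+1373/1929·τ+-1670/643·τ²+7870/17361·τ³=1939/2572

  seg 0: a=-2 b=-6145/1929 c=0 d=1054/1929
  seg 1: a=-4 b=6503/1929 c=2108/643 d=-3182/1929
  seg 2: a=1 b=9605/1929 c=-1074/643 d=-596/1929
  seg 3: a=4 b=1373/1929 c=-1670/643 d=7870/17361
  seg 4: a=-5 b=-5077/1929 c=2860/1929 d=-2860/17361
S(11/2) = 1939/2572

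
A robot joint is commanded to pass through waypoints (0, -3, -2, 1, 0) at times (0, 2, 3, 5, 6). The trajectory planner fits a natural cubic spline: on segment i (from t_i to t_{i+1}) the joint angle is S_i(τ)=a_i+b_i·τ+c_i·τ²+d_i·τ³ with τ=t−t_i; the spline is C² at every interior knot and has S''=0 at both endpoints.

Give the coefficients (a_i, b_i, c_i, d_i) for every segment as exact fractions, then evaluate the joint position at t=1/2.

Δ: Δ0=-3/2, Δ1=1, Δ2=3/2, Δ3=-1
row 1: diag=6, rhs=15; c'=1/6, d'=5/2
row 2: denom=6−1·1/6=35/6; d'=(3−1·5/2)/(35/6)=3/35
row 3: denom=6−2·12/35=186/35; d'=(-15−2·3/35)/(186/35)=-177/62
back: M3=-177/62
back: M2=3/35−12/35·-177/62=33/31
back: M1=5/2−1/6·33/31=72/31
M: M0=0, M1=72/31, M2=33/31, M3=-177/62, M4=0
seg 0: a=0, c=M0/2=0, d=(M1−M0)/(6·2)=6/31, b=Δ0−h0·(2M0+M1)/6=-141/62
seg 1: a=-3, c=M1/2=36/31, d=(M2−M1)/(6·1)=-13/62, b=Δ1−h1·(2M1+M2)/6=3/62
seg 2: a=-2, c=M2/2=33/62, d=(M3−M2)/(6·2)=-81/248, b=Δ2−h2·(2M2+M3)/6=54/31
seg 3: a=1, c=M3/2=-177/124, d=(M4−M3)/(6·1)=59/124, b=Δ3−h3·(2M3+M4)/6=-3/62
t_q=1/2 → seg 0, τ=1/2; S=0+-141/62·τ+0·τ²+6/31·τ³=-69/62

  seg 0: a=0 b=-141/62 c=0 d=6/31
  seg 1: a=-3 b=3/62 c=36/31 d=-13/62
  seg 2: a=-2 b=54/31 c=33/62 d=-81/248
  seg 3: a=1 b=-3/62 c=-177/124 d=59/124
S(1/2) = -69/62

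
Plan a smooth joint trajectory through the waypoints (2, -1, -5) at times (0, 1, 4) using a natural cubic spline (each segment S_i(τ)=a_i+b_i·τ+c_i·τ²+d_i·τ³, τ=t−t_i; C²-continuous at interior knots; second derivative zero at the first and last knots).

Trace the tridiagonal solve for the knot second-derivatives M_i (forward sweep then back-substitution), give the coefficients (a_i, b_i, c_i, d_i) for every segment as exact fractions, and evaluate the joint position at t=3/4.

  seg 0: a=2 b=-77/24 c=0 d=5/24
  seg 1: a=-1 b=-31/12 c=5/8 d=-5/72
S(3/4) = -163/512

Δ: Δ0=-3, Δ1=-4/3
row 1: diag=8, rhs=10; c'=3/8, d'=5/4
back: M1=5/4
M: M0=0, M1=5/4, M2=0
seg 0: a=2, c=M0/2=0, d=(M1−M0)/(6·1)=5/24, b=Δ0−h0·(2M0+M1)/6=-77/24
seg 1: a=-1, c=M1/2=5/8, d=(M2−M1)/(6·3)=-5/72, b=Δ1−h1·(2M1+M2)/6=-31/12
t_q=3/4 → seg 0, τ=3/4; S=2+-77/24·τ+0·τ²+5/24·τ³=-163/512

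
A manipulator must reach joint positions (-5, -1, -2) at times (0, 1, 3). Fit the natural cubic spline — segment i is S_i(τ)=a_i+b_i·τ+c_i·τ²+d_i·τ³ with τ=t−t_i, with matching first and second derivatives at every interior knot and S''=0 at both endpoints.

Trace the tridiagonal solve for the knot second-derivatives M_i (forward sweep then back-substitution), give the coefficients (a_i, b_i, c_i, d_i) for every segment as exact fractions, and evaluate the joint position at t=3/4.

Δ: Δ0=4, Δ1=-1/2
row 1: diag=6, rhs=-27; c'=1/3, d'=-9/2
back: M1=-9/2
M: M0=0, M1=-9/2, M2=0
seg 0: a=-5, c=M0/2=0, d=(M1−M0)/(6·1)=-3/4, b=Δ0−h0·(2M0+M1)/6=19/4
seg 1: a=-1, c=M1/2=-9/4, d=(M2−M1)/(6·2)=3/8, b=Δ1−h1·(2M1+M2)/6=5/2
t_q=3/4 → seg 0, τ=3/4; S=-5+19/4·τ+0·τ²+-3/4·τ³=-449/256

  seg 0: a=-5 b=19/4 c=0 d=-3/4
  seg 1: a=-1 b=5/2 c=-9/4 d=3/8
S(3/4) = -449/256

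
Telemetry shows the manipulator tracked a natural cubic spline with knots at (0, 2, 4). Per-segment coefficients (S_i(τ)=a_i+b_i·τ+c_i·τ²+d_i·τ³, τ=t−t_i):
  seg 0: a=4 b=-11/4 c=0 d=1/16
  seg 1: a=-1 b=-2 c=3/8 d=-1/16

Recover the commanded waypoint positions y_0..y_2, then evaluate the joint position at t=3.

y_0 = S_0(0) = a_0 = 4
y_1 = S_1(0) = a_1 = -1
y_2 = S_1(2) = -4
t_q=3 is in segment 1 (τ=1); S_1(τ)=-43/16

y_0=4 y_1=-1 y_2=-4
S(3) = -43/16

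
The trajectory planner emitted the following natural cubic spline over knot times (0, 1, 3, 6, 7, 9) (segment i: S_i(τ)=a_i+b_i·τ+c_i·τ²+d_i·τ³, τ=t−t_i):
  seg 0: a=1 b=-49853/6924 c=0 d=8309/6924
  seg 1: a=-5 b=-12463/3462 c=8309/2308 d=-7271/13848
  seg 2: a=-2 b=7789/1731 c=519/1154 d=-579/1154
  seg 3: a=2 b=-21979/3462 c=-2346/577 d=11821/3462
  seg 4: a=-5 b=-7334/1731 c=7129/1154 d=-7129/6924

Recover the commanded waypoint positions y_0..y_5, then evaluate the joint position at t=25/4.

y_0=1 y_1=-5 y_2=-2 y_3=2 y_4=-5 y_5=3
S(25/4) = 15663/73856

y_0 = S_0(0) = a_0 = 1
y_1 = S_1(0) = a_1 = -5
y_2 = S_2(0) = a_2 = -2
y_3 = S_3(0) = a_3 = 2
y_4 = S_4(0) = a_4 = -5
y_5 = S_4(2) = 3
t_q=25/4 is in segment 3 (τ=1/4); S_3(τ)=15663/73856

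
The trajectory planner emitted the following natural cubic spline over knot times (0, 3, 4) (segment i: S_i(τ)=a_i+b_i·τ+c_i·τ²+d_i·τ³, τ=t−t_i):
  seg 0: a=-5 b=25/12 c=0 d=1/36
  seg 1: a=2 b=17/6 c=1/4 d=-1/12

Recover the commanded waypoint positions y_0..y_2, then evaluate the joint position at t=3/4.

y_0 = S_0(0) = a_0 = -5
y_1 = S_1(0) = a_1 = 2
y_2 = S_1(1) = 5
t_q=3/4 is in segment 0 (τ=3/4); S_0(τ)=-877/256

y_0=-5 y_1=2 y_2=5
S(3/4) = -877/256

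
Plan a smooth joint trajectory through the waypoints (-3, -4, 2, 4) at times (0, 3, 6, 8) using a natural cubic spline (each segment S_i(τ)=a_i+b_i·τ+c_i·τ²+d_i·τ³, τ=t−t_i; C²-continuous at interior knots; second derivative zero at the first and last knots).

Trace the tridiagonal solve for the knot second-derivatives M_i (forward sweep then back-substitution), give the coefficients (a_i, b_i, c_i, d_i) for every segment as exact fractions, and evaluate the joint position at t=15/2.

Δ: Δ0=-1/3, Δ1=2, Δ2=1
row 1: diag=12, rhs=14; c'=1/4, d'=7/6
row 2: denom=10−3·1/4=37/4; d'=(-6−3·7/6)/(37/4)=-38/37
back: M2=-38/37
back: M1=7/6−1/4·-38/37=158/111
M: M0=0, M1=158/111, M2=-38/37, M3=0
seg 0: a=-3, c=M0/2=0, d=(M1−M0)/(6·3)=79/999, b=Δ0−h0·(2M0+M1)/6=-116/111
seg 1: a=-4, c=M1/2=79/111, d=(M2−M1)/(6·3)=-136/999, b=Δ1−h1·(2M1+M2)/6=121/111
seg 2: a=2, c=M2/2=-19/37, d=(M3−M2)/(6·2)=19/222, b=Δ2−h2·(2M2+M3)/6=187/111
t_q=15/2 → seg 2, τ=3/2; S=2+187/111·τ+-19/37·τ²+19/222·τ³=2167/592

  seg 0: a=-3 b=-116/111 c=0 d=79/999
  seg 1: a=-4 b=121/111 c=79/111 d=-136/999
  seg 2: a=2 b=187/111 c=-19/37 d=19/222
S(15/2) = 2167/592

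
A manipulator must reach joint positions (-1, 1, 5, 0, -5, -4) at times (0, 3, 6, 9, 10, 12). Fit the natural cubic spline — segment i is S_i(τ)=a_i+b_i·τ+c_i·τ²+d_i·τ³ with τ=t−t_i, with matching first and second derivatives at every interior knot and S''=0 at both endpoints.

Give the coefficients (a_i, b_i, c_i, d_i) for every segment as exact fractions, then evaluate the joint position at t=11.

Δ: Δ0=2/3, Δ1=4/3, Δ2=-5/3, Δ3=-5, Δ4=1/2
row 1: diag=12, rhs=4; c'=1/4, d'=1/3
row 2: denom=12−3·1/4=45/4; d'=(-18−3·1/3)/(45/4)=-76/45
row 3: denom=8−3·4/15=36/5; d'=(-20−3·-76/45)/(36/5)=-56/27
row 4: denom=6−1·5/36=211/36; d'=(33−1·-56/27)/(211/36)=3788/633
back: M4=3788/633
back: M3=-56/27−5/36·3788/633=-613/211
back: M2=-76/45−4/15·-613/211=-1736/1899
back: M1=1/3−1/4·-1736/1899=1067/1899
M: M0=0, M1=1067/1899, M2=-1736/1899, M3=-613/211, M4=3788/633, M5=0
seg 0: a=-1, c=M0/2=0, d=(M1−M0)/(6·3)=1067/34182, b=Δ0−h0·(2M0+M1)/6=1465/3798
seg 1: a=1, c=M1/2=1067/3798, d=(M2−M1)/(6·3)=-2803/34182, b=Δ1−h1·(2M1+M2)/6=2333/1899
seg 2: a=5, c=M2/2=-868/1899, d=(M3−M2)/(6·3)=-3781/34182, b=Δ2−h2·(2M2+M3)/6=2659/3798
seg 3: a=0, c=M3/2=-613/422, d=(M4−M3)/(6·1)=5627/3798, b=Δ3−h3·(2M3+M4)/6=-9550/1899
seg 4: a=-5, c=M4/2=1894/633, d=(M5−M4)/(6·2)=-947/1899, b=Δ4−h4·(2M4+M5)/6=-13253/3798
t_q=11 → seg 4, τ=1; S=-5+-13253/3798·τ+1894/633·τ²+-947/1899·τ³=-7591/1266

  seg 0: a=-1 b=1465/3798 c=0 d=1067/34182
  seg 1: a=1 b=2333/1899 c=1067/3798 d=-2803/34182
  seg 2: a=5 b=2659/3798 c=-868/1899 d=-3781/34182
  seg 3: a=0 b=-9550/1899 c=-613/422 d=5627/3798
  seg 4: a=-5 b=-13253/3798 c=1894/633 d=-947/1899
S(11) = -7591/1266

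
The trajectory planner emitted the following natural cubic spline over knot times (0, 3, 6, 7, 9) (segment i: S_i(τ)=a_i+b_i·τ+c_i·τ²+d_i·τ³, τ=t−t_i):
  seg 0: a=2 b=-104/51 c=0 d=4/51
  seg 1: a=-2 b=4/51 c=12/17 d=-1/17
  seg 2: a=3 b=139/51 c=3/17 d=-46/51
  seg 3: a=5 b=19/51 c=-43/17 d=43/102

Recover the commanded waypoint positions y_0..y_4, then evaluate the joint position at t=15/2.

y_0=2 y_1=-2 y_2=3 y_3=5 y_4=-1
S(15/2) = 1253/272

y_0 = S_0(0) = a_0 = 2
y_1 = S_1(0) = a_1 = -2
y_2 = S_2(0) = a_2 = 3
y_3 = S_3(0) = a_3 = 5
y_4 = S_3(2) = -1
t_q=15/2 is in segment 3 (τ=1/2); S_3(τ)=1253/272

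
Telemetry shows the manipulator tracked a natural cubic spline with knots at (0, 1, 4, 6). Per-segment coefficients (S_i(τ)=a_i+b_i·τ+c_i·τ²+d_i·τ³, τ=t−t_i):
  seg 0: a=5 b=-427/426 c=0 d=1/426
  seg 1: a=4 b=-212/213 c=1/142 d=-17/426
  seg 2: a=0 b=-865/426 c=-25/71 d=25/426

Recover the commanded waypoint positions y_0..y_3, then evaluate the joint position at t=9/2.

y_0=5 y_1=4 y_2=0 y_3=-5
S(9/2) = -1245/1136

y_0 = S_0(0) = a_0 = 5
y_1 = S_1(0) = a_1 = 4
y_2 = S_2(0) = a_2 = 0
y_3 = S_2(2) = -5
t_q=9/2 is in segment 2 (τ=1/2); S_2(τ)=-1245/1136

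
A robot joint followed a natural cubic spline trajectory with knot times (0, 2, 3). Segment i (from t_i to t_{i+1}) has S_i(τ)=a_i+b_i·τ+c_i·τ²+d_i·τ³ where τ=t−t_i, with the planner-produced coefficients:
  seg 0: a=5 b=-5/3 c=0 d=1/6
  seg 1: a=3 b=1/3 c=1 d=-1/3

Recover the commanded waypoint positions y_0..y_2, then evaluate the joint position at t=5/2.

y_0=5 y_1=3 y_2=4
S(5/2) = 27/8

y_0 = S_0(0) = a_0 = 5
y_1 = S_1(0) = a_1 = 3
y_2 = S_1(1) = 4
t_q=5/2 is in segment 1 (τ=1/2); S_1(τ)=27/8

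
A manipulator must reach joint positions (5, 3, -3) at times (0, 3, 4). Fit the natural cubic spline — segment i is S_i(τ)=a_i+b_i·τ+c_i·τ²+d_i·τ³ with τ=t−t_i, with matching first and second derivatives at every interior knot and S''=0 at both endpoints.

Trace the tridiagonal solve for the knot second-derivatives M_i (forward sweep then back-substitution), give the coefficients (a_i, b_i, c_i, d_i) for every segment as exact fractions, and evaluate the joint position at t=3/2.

Δ: Δ0=-2/3, Δ1=-6
row 1: diag=8, rhs=-32; c'=1/8, d'=-4
back: M1=-4
M: M0=0, M1=-4, M2=0
seg 0: a=5, c=M0/2=0, d=(M1−M0)/(6·3)=-2/9, b=Δ0−h0·(2M0+M1)/6=4/3
seg 1: a=3, c=M1/2=-2, d=(M2−M1)/(6·1)=2/3, b=Δ1−h1·(2M1+M2)/6=-14/3
t_q=3/2 → seg 0, τ=3/2; S=5+4/3·τ+0·τ²+-2/9·τ³=25/4

  seg 0: a=5 b=4/3 c=0 d=-2/9
  seg 1: a=3 b=-14/3 c=-2 d=2/3
S(3/2) = 25/4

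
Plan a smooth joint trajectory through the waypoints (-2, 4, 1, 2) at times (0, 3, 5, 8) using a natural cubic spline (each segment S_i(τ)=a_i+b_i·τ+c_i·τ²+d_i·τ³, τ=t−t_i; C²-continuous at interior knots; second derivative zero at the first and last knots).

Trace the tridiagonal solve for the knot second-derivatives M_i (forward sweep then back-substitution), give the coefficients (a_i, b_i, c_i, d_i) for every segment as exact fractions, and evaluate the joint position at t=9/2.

Δ: Δ0=2, Δ1=-3/2, Δ2=1/3
row 1: diag=10, rhs=-21; c'=1/5, d'=-21/10
row 2: denom=10−2·1/5=48/5; d'=(11−2·-21/10)/(48/5)=19/12
back: M2=19/12
back: M1=-21/10−1/5·19/12=-29/12
M: M0=0, M1=-29/12, M2=19/12, M3=0
seg 0: a=-2, c=M0/2=0, d=(M1−M0)/(6·3)=-29/216, b=Δ0−h0·(2M0+M1)/6=77/24
seg 1: a=4, c=M1/2=-29/24, d=(M2−M1)/(6·2)=1/3, b=Δ1−h1·(2M1+M2)/6=-5/12
seg 2: a=1, c=M2/2=19/24, d=(M3−M2)/(6·3)=-19/216, b=Δ2−h2·(2M2+M3)/6=-5/4
t_q=9/2 → seg 1, τ=3/2; S=4+-5/12·τ+-29/24·τ²+1/3·τ³=57/32

  seg 0: a=-2 b=77/24 c=0 d=-29/216
  seg 1: a=4 b=-5/12 c=-29/24 d=1/3
  seg 2: a=1 b=-5/4 c=19/24 d=-19/216
S(9/2) = 57/32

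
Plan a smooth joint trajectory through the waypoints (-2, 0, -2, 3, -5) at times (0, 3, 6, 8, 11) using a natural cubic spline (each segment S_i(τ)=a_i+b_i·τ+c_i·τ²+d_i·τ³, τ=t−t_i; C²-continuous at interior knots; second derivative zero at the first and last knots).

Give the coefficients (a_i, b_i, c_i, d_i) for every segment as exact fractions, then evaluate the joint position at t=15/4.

Δ: Δ0=2/3, Δ1=-2/3, Δ2=5/2, Δ3=-8/3
row 1: diag=12, rhs=-8; c'=1/4, d'=-2/3
row 2: denom=10−3·1/4=37/4; d'=(19−3·-2/3)/(37/4)=84/37
row 3: denom=10−2·8/37=354/37; d'=(-31−2·84/37)/(354/37)=-1315/354
back: M3=-1315/354
back: M2=84/37−8/37·-1315/354=544/177
back: M1=-2/3−1/4·544/177=-254/177
M: M0=0, M1=-254/177, M2=544/177, M3=-1315/354, M4=0
seg 0: a=-2, c=M0/2=0, d=(M1−M0)/(6·3)=-127/1593, b=Δ0−h0·(2M0+M1)/6=245/177
seg 1: a=0, c=M1/2=-127/177, d=(M2−M1)/(6·3)=133/531, b=Δ1−h1·(2M1+M2)/6=-136/177
seg 2: a=-2, c=M2/2=272/177, d=(M3−M2)/(6·2)=-267/472, b=Δ2−h2·(2M2+M3)/6=299/177
seg 3: a=3, c=M3/2=-1315/708, d=(M4−M3)/(6·3)=1315/6372, b=Δ3−h3·(2M3+M4)/6=371/354
t_q=15/4 → seg 1, τ=3/4; S=0+-136/177·τ+-127/177·τ²+133/531·τ³=-3301/3776

  seg 0: a=-2 b=245/177 c=0 d=-127/1593
  seg 1: a=0 b=-136/177 c=-127/177 d=133/531
  seg 2: a=-2 b=299/177 c=272/177 d=-267/472
  seg 3: a=3 b=371/354 c=-1315/708 d=1315/6372
S(15/4) = -3301/3776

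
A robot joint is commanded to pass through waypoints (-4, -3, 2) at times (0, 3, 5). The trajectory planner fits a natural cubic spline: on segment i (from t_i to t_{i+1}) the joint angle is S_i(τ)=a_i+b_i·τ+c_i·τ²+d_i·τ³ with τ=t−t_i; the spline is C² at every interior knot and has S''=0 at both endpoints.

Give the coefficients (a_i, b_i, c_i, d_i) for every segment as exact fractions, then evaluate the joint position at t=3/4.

  seg 0: a=-4 b=-19/60 c=0 d=13/180
  seg 1: a=-3 b=49/30 c=13/20 d=-13/120
S(3/4) = -1077/256

Δ: Δ0=1/3, Δ1=5/2
row 1: diag=10, rhs=13; c'=1/5, d'=13/10
back: M1=13/10
M: M0=0, M1=13/10, M2=0
seg 0: a=-4, c=M0/2=0, d=(M1−M0)/(6·3)=13/180, b=Δ0−h0·(2M0+M1)/6=-19/60
seg 1: a=-3, c=M1/2=13/20, d=(M2−M1)/(6·2)=-13/120, b=Δ1−h1·(2M1+M2)/6=49/30
t_q=3/4 → seg 0, τ=3/4; S=-4+-19/60·τ+0·τ²+13/180·τ³=-1077/256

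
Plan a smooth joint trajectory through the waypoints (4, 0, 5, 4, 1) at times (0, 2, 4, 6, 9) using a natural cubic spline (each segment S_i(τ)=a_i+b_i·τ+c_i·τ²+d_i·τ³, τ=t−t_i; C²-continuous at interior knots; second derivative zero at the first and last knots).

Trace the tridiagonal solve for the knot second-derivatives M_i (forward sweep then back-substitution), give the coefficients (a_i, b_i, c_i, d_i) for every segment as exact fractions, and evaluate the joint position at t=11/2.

  seg 0: a=4 b=-242/71 c=0 d=25/71
  seg 1: a=0 b=58/71 c=150/71 d=-361/568
  seg 2: a=5 b=233/142 c=-483/284 d=179/568
  seg 3: a=4 b=-98/71 c=27/142 d=-3/142
S(11/2) = 21349/4544

Δ: Δ0=-2, Δ1=5/2, Δ2=-1/2, Δ3=-1
row 1: diag=8, rhs=27; c'=1/4, d'=27/8
row 2: denom=8−2·1/4=15/2; d'=(-18−2·27/8)/(15/2)=-33/10
row 3: denom=10−2·4/15=142/15; d'=(-3−2·-33/10)/(142/15)=27/71
back: M3=27/71
back: M2=-33/10−4/15·27/71=-483/142
back: M1=27/8−1/4·-483/142=300/71
M: M0=0, M1=300/71, M2=-483/142, M3=27/71, M4=0
seg 0: a=4, c=M0/2=0, d=(M1−M0)/(6·2)=25/71, b=Δ0−h0·(2M0+M1)/6=-242/71
seg 1: a=0, c=M1/2=150/71, d=(M2−M1)/(6·2)=-361/568, b=Δ1−h1·(2M1+M2)/6=58/71
seg 2: a=5, c=M2/2=-483/284, d=(M3−M2)/(6·2)=179/568, b=Δ2−h2·(2M2+M3)/6=233/142
seg 3: a=4, c=M3/2=27/142, d=(M4−M3)/(6·3)=-3/142, b=Δ3−h3·(2M3+M4)/6=-98/71
t_q=11/2 → seg 2, τ=3/2; S=5+233/142·τ+-483/284·τ²+179/568·τ³=21349/4544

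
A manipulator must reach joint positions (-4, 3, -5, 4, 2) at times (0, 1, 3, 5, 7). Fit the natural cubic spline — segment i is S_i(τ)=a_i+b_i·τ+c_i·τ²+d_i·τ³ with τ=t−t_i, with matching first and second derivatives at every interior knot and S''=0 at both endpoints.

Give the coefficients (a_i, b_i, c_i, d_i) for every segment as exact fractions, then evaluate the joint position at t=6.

  seg 0: a=-4 b=1557/164 c=0 d=-409/164
  seg 1: a=3 b=165/82 c=-1227/164 d=367/164
  seg 2: a=-5 b=-87/82 c=975/164 d=-519/328
  seg 3: a=4 b=153/41 c=-291/82 d=97/164
S(6) = 783/164

Δ: Δ0=7, Δ1=-4, Δ2=9/2, Δ3=-1
row 1: diag=6, rhs=-66; c'=1/3, d'=-11
row 2: denom=8−2·1/3=22/3; d'=(51−2·-11)/(22/3)=219/22
row 3: denom=8−2·3/11=82/11; d'=(-33−2·219/22)/(82/11)=-291/41
back: M3=-291/41
back: M2=219/22−3/11·-291/41=975/82
back: M1=-11−1/3·975/82=-1227/82
M: M0=0, M1=-1227/82, M2=975/82, M3=-291/41, M4=0
seg 0: a=-4, c=M0/2=0, d=(M1−M0)/(6·1)=-409/164, b=Δ0−h0·(2M0+M1)/6=1557/164
seg 1: a=3, c=M1/2=-1227/164, d=(M2−M1)/(6·2)=367/164, b=Δ1−h1·(2M1+M2)/6=165/82
seg 2: a=-5, c=M2/2=975/164, d=(M3−M2)/(6·2)=-519/328, b=Δ2−h2·(2M2+M3)/6=-87/82
seg 3: a=4, c=M3/2=-291/82, d=(M4−M3)/(6·2)=97/164, b=Δ3−h3·(2M3+M4)/6=153/41
t_q=6 → seg 3, τ=1; S=4+153/41·τ+-291/82·τ²+97/164·τ³=783/164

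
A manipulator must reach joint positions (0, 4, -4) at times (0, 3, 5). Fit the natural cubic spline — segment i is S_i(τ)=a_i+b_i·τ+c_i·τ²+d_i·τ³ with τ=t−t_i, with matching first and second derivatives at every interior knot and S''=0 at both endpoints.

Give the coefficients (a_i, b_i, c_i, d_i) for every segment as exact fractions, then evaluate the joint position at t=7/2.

  seg 0: a=0 b=44/15 c=0 d=-8/45
  seg 1: a=4 b=-28/15 c=-8/5 d=4/15
S(7/2) = 27/10

Δ: Δ0=4/3, Δ1=-4
row 1: diag=10, rhs=-32; c'=1/5, d'=-16/5
back: M1=-16/5
M: M0=0, M1=-16/5, M2=0
seg 0: a=0, c=M0/2=0, d=(M1−M0)/(6·3)=-8/45, b=Δ0−h0·(2M0+M1)/6=44/15
seg 1: a=4, c=M1/2=-8/5, d=(M2−M1)/(6·2)=4/15, b=Δ1−h1·(2M1+M2)/6=-28/15
t_q=7/2 → seg 1, τ=1/2; S=4+-28/15·τ+-8/5·τ²+4/15·τ³=27/10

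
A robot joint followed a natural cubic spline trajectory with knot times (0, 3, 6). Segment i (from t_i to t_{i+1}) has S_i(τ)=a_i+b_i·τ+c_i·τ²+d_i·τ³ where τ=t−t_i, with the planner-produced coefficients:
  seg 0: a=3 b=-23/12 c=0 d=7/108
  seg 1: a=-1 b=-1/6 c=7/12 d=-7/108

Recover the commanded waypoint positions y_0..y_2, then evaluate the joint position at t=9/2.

y_0=3 y_1=-1 y_2=2
S(9/2) = -5/32

y_0 = S_0(0) = a_0 = 3
y_1 = S_1(0) = a_1 = -1
y_2 = S_1(3) = 2
t_q=9/2 is in segment 1 (τ=3/2); S_1(τ)=-5/32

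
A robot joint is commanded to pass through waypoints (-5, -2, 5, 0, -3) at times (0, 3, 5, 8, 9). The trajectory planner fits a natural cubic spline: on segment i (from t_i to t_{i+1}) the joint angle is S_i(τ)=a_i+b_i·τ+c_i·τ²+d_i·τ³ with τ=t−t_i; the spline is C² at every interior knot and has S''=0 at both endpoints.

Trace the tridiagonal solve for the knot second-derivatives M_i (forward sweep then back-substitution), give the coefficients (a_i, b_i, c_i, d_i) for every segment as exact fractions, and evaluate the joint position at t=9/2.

  seg 0: a=-5 b=-157/1356 c=0 d=1513/12204
  seg 1: a=-2 b=2191/678 c=1513/1356 d=-1331/2712
  seg 2: a=5 b=204/113 c=-620/339 d=683/3051
  seg 3: a=0 b=-353/113 c=21/113 d=-7/113
S(9/2) = 26769/7232

Δ: Δ0=1, Δ1=7/2, Δ2=-5/3, Δ3=-3
row 1: diag=10, rhs=15; c'=1/5, d'=3/2
row 2: denom=10−2·1/5=48/5; d'=(-31−2·3/2)/(48/5)=-85/24
row 3: denom=8−3·5/16=113/16; d'=(-8−3·-85/24)/(113/16)=42/113
back: M3=42/113
back: M2=-85/24−5/16·42/113=-1240/339
back: M1=3/2−1/5·-1240/339=1513/678
M: M0=0, M1=1513/678, M2=-1240/339, M3=42/113, M4=0
seg 0: a=-5, c=M0/2=0, d=(M1−M0)/(6·3)=1513/12204, b=Δ0−h0·(2M0+M1)/6=-157/1356
seg 1: a=-2, c=M1/2=1513/1356, d=(M2−M1)/(6·2)=-1331/2712, b=Δ1−h1·(2M1+M2)/6=2191/678
seg 2: a=5, c=M2/2=-620/339, d=(M3−M2)/(6·3)=683/3051, b=Δ2−h2·(2M2+M3)/6=204/113
seg 3: a=0, c=M3/2=21/113, d=(M4−M3)/(6·1)=-7/113, b=Δ3−h3·(2M3+M4)/6=-353/113
t_q=9/2 → seg 1, τ=3/2; S=-2+2191/678·τ+1513/1356·τ²+-1331/2712·τ³=26769/7232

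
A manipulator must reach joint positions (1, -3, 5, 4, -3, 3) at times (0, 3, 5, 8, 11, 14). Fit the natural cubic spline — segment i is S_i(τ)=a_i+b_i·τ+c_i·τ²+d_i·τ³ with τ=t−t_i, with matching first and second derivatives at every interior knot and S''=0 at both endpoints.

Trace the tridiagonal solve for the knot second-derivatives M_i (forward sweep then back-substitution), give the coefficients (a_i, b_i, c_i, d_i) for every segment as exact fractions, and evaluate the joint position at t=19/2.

Δ: Δ0=-4/3, Δ1=4, Δ2=-1/3, Δ3=-7/3, Δ4=2
row 1: diag=10, rhs=32; c'=1/5, d'=16/5
row 2: denom=10−2·1/5=48/5; d'=(-26−2·16/5)/(48/5)=-27/8
row 3: denom=12−3·5/16=177/16; d'=(-12−3·-27/8)/(177/16)=-10/59
row 4: denom=12−3·16/59=660/59; d'=(26−3·-10/59)/(660/59)=391/165
back: M4=391/165
back: M3=-10/59−16/59·391/165=-134/165
back: M2=-27/8−5/16·-134/165=-103/33
back: M1=16/5−1/5·-103/33=631/165
M: M0=0, M1=631/165, M2=-103/33, M3=-134/165, M4=391/165, M5=0
seg 0: a=1, c=M0/2=0, d=(M1−M0)/(6·3)=631/2970, b=Δ0−h0·(2M0+M1)/6=-357/110
seg 1: a=-3, c=M1/2=631/330, d=(M2−M1)/(6·2)=-191/330, b=Δ1−h1·(2M1+M2)/6=137/55
seg 2: a=5, c=M2/2=-103/66, d=(M3−M2)/(6·3)=127/990, b=Δ2−h2·(2M2+M3)/6=527/165
seg 3: a=4, c=M3/2=-67/165, d=(M4−M3)/(6·3)=35/198, b=Δ3−h3·(2M3+M4)/6=-893/330
seg 4: a=-3, c=M4/2=391/330, d=(M5−M4)/(6·3)=-391/2970, b=Δ4−h4·(2M4+M5)/6=-61/165
t_q=19/2 → seg 3, τ=3/2; S=4+-893/330·τ+-67/165·τ²+35/198·τ³=-331/880

  seg 0: a=1 b=-357/110 c=0 d=631/2970
  seg 1: a=-3 b=137/55 c=631/330 d=-191/330
  seg 2: a=5 b=527/165 c=-103/66 d=127/990
  seg 3: a=4 b=-893/330 c=-67/165 d=35/198
  seg 4: a=-3 b=-61/165 c=391/330 d=-391/2970
S(19/2) = -331/880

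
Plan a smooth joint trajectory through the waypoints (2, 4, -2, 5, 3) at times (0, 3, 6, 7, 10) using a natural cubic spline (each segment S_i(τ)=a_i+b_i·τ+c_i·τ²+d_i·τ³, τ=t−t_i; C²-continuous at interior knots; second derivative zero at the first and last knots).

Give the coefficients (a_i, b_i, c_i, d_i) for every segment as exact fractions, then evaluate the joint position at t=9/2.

Δ: Δ0=2/3, Δ1=-2, Δ2=7, Δ3=-2/3
row 1: diag=12, rhs=-16; c'=1/4, d'=-4/3
row 2: denom=8−3·1/4=29/4; d'=(54−3·-4/3)/(29/4)=8
row 3: denom=8−1·4/29=228/29; d'=(-46−1·8)/(228/29)=-261/38
back: M3=-261/38
back: M2=8−4/29·-261/38=170/19
back: M1=-4/3−1/4·170/19=-407/114
M: M0=0, M1=-407/114, M2=170/19, M3=-261/38, M4=0
seg 0: a=2, c=M0/2=0, d=(M1−M0)/(6·3)=-407/2052, b=Δ0−h0·(2M0+M1)/6=559/228
seg 1: a=4, c=M1/2=-407/228, d=(M2−M1)/(6·3)=1427/2052, b=Δ1−h1·(2M1+M2)/6=-331/114
seg 2: a=-2, c=M2/2=85/19, d=(M3−M2)/(6·1)=-601/228, b=Δ2−h2·(2M2+M3)/6=1177/228
seg 3: a=5, c=M3/2=-261/76, d=(M4−M3)/(6·3)=29/76, b=Δ3−h3·(2M3+M4)/6=707/114
t_q=9/2 → seg 1, τ=3/2; S=4+-331/114·τ+-407/228·τ²+1427/2052·τ³=-1231/608

  seg 0: a=2 b=559/228 c=0 d=-407/2052
  seg 1: a=4 b=-331/114 c=-407/228 d=1427/2052
  seg 2: a=-2 b=1177/228 c=85/19 d=-601/228
  seg 3: a=5 b=707/114 c=-261/76 d=29/76
S(9/2) = -1231/608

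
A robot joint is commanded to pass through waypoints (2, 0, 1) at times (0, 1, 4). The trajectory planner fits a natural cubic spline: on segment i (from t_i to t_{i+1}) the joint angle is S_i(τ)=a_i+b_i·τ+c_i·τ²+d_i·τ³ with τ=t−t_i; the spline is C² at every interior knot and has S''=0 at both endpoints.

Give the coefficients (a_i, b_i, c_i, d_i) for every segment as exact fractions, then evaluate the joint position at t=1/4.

Δ: Δ0=-2, Δ1=1/3
row 1: diag=8, rhs=14; c'=3/8, d'=7/4
back: M1=7/4
M: M0=0, M1=7/4, M2=0
seg 0: a=2, c=M0/2=0, d=(M1−M0)/(6·1)=7/24, b=Δ0−h0·(2M0+M1)/6=-55/24
seg 1: a=0, c=M1/2=7/8, d=(M2−M1)/(6·3)=-7/72, b=Δ1−h1·(2M1+M2)/6=-17/12
t_q=1/4 → seg 0, τ=1/4; S=2+-55/24·τ+0·τ²+7/24·τ³=733/512

  seg 0: a=2 b=-55/24 c=0 d=7/24
  seg 1: a=0 b=-17/12 c=7/8 d=-7/72
S(1/4) = 733/512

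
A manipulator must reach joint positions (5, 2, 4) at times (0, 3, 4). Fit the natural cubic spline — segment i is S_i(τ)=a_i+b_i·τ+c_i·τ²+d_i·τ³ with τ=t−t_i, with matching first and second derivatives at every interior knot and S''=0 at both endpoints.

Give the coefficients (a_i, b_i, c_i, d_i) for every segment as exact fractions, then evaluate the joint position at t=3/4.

  seg 0: a=5 b=-17/8 c=0 d=1/8
  seg 1: a=2 b=5/4 c=9/8 d=-3/8
S(3/4) = 1771/512

Δ: Δ0=-1, Δ1=2
row 1: diag=8, rhs=18; c'=1/8, d'=9/4
back: M1=9/4
M: M0=0, M1=9/4, M2=0
seg 0: a=5, c=M0/2=0, d=(M1−M0)/(6·3)=1/8, b=Δ0−h0·(2M0+M1)/6=-17/8
seg 1: a=2, c=M1/2=9/8, d=(M2−M1)/(6·1)=-3/8, b=Δ1−h1·(2M1+M2)/6=5/4
t_q=3/4 → seg 0, τ=3/4; S=5+-17/8·τ+0·τ²+1/8·τ³=1771/512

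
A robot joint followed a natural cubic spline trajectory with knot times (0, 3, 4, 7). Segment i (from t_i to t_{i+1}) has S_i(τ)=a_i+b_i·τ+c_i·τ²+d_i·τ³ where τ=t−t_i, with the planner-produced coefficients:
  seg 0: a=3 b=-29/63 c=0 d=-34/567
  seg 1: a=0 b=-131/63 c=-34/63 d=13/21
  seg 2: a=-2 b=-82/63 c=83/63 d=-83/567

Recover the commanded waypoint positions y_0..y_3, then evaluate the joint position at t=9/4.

y_0=3 y_1=0 y_2=-2 y_3=2
S(9/4) = 41/32

y_0 = S_0(0) = a_0 = 3
y_1 = S_1(0) = a_1 = 0
y_2 = S_2(0) = a_2 = -2
y_3 = S_2(3) = 2
t_q=9/4 is in segment 0 (τ=9/4); S_0(τ)=41/32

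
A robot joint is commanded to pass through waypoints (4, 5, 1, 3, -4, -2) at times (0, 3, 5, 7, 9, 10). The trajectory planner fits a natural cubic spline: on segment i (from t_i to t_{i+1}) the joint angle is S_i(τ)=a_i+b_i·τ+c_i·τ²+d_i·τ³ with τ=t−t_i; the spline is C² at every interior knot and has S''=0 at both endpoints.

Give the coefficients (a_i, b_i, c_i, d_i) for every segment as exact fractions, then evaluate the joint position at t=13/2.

Δ: Δ0=1/3, Δ1=-2, Δ2=1, Δ3=-7/2, Δ4=2
row 1: diag=10, rhs=-14; c'=1/5, d'=-7/5
row 2: denom=8−2·1/5=38/5; d'=(18−2·-7/5)/(38/5)=52/19
row 3: denom=8−2·5/19=142/19; d'=(-27−2·52/19)/(142/19)=-617/142
row 4: denom=6−2·19/71=388/71; d'=(33−2·-617/142)/(388/71)=740/97
back: M4=740/97
back: M3=-617/142−19/71·740/97=-1239/194
back: M2=52/19−5/19·-1239/194=857/194
back: M1=-7/5−1/5·857/194=-443/194
M: M0=0, M1=-443/194, M2=857/194, M3=-1239/194, M4=740/97, M5=0
seg 0: a=4, c=M0/2=0, d=(M1−M0)/(6·3)=-443/3492, b=Δ0−h0·(2M0+M1)/6=1717/1164
seg 1: a=5, c=M1/2=-443/388, d=(M2−M1)/(6·2)=325/582, b=Δ1−h1·(2M1+M2)/6=-1135/582
seg 2: a=1, c=M2/2=857/388, d=(M3−M2)/(6·2)=-262/291, b=Δ2−h2·(2M2+M3)/6=107/582
seg 3: a=3, c=M3/2=-1239/388, d=(M4−M3)/(6·2)=2719/2328, b=Δ3−h3·(2M3+M4)/6=-1039/582
seg 4: a=-4, c=M4/2=370/97, d=(M5−M4)/(6·1)=-370/291, b=Δ4−h4·(2M4+M5)/6=-158/291
t_q=13/2 → seg 2, τ=3/2; S=1+107/582·τ+857/388·τ²+-262/291·τ³=4977/1552

  seg 0: a=4 b=1717/1164 c=0 d=-443/3492
  seg 1: a=5 b=-1135/582 c=-443/388 d=325/582
  seg 2: a=1 b=107/582 c=857/388 d=-262/291
  seg 3: a=3 b=-1039/582 c=-1239/388 d=2719/2328
  seg 4: a=-4 b=-158/291 c=370/97 d=-370/291
S(13/2) = 4977/1552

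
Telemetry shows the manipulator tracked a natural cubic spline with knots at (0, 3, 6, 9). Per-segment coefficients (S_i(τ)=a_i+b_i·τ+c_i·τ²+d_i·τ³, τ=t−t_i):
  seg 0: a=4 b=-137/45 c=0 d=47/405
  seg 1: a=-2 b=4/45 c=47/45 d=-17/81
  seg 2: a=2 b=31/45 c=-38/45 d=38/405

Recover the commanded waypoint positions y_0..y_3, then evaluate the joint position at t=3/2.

y_0 = S_0(0) = a_0 = 4
y_1 = S_1(0) = a_1 = -2
y_2 = S_2(0) = a_2 = 2
y_3 = S_2(3) = -1
t_q=3/2 is in segment 0 (τ=3/2); S_0(τ)=-7/40

y_0=4 y_1=-2 y_2=2 y_3=-1
S(3/2) = -7/40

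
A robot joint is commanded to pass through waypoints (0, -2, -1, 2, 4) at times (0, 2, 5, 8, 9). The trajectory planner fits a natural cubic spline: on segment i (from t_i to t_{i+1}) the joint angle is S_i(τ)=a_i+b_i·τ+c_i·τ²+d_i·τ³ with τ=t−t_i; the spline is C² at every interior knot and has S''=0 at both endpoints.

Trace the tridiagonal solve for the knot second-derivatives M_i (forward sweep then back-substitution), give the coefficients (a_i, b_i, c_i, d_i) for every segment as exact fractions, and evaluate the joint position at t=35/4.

Δ: Δ0=-1, Δ1=1/3, Δ2=1, Δ3=2
row 1: diag=10, rhs=8; c'=3/10, d'=4/5
row 2: denom=12−3·3/10=111/10; d'=(4−3·4/5)/(111/10)=16/111
row 3: denom=8−3·10/37=266/37; d'=(6−3·16/111)/(266/37)=103/133
back: M3=103/133
back: M2=16/111−10/37·103/133=-26/399
back: M1=4/5−3/10·-26/399=109/133
M: M0=0, M1=109/133, M2=-26/399, M3=103/133, M4=0
seg 0: a=0, c=M0/2=0, d=(M1−M0)/(6·2)=109/1596, b=Δ0−h0·(2M0+M1)/6=-508/399
seg 1: a=-2, c=M1/2=109/266, d=(M2−M1)/(6·3)=-353/7182, b=Δ1−h1·(2M1+M2)/6=-181/399
seg 2: a=-1, c=M2/2=-13/399, d=(M3−M2)/(6·3)=335/7182, b=Δ2−h2·(2M2+M3)/6=541/798
seg 3: a=2, c=M3/2=103/266, d=(M4−M3)/(6·1)=-103/798, b=Δ3−h3·(2M3+M4)/6=695/399
t_q=35/4 → seg 3, τ=3/4; S=2+695/399·τ+103/266·τ²+-103/798·τ³=59069/17024

  seg 0: a=0 b=-508/399 c=0 d=109/1596
  seg 1: a=-2 b=-181/399 c=109/266 d=-353/7182
  seg 2: a=-1 b=541/798 c=-13/399 d=335/7182
  seg 3: a=2 b=695/399 c=103/266 d=-103/798
S(35/4) = 59069/17024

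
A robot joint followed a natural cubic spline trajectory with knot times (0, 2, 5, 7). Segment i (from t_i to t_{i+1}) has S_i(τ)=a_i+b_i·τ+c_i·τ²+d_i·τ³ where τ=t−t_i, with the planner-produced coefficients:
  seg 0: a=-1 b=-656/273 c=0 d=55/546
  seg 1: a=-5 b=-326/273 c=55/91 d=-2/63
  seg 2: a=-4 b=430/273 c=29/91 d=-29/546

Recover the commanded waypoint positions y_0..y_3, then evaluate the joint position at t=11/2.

y_0 = S_0(0) = a_0 = -1
y_1 = S_1(0) = a_1 = -5
y_2 = S_2(0) = a_2 = -4
y_3 = S_2(2) = 0
t_q=11/2 is in segment 2 (τ=1/2); S_2(τ)=-653/208

y_0=-1 y_1=-5 y_2=-4 y_3=0
S(11/2) = -653/208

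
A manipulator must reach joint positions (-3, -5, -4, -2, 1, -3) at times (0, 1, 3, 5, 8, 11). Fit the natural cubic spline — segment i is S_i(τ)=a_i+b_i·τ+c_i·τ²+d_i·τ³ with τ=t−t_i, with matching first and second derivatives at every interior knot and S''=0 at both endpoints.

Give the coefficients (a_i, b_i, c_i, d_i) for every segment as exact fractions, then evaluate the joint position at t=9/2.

  seg 0: a=-3 b=-11209/4596 c=0 d=2017/4596
  seg 1: a=-5 b=-2579/2298 c=2017/1532 d=-2323/9192
  seg 2: a=-4 b=1277/1149 c=-153/766 d=331/4596
  seg 3: a=-2 b=1352/1149 c=89/383 d=-1004/10341
  seg 4: a=1 b=-58/1149 c=-737/1149 d=737/10341
S(9/2) = -31121/12256

Δ: Δ0=-2, Δ1=1/2, Δ2=1, Δ3=1, Δ4=-4/3
row 1: diag=6, rhs=15; c'=1/3, d'=5/2
row 2: denom=8−2·1/3=22/3; d'=(3−2·5/2)/(22/3)=-3/11
row 3: denom=10−2·3/11=104/11; d'=(0−2·-3/11)/(104/11)=3/52
row 4: denom=12−3·33/104=1149/104; d'=(-14−3·3/52)/(1149/104)=-1474/1149
back: M4=-1474/1149
back: M3=3/52−33/104·-1474/1149=178/383
back: M2=-3/11−3/11·178/383=-153/383
back: M1=5/2−1/3·-153/383=2017/766
M: M0=0, M1=2017/766, M2=-153/383, M3=178/383, M4=-1474/1149, M5=0
seg 0: a=-3, c=M0/2=0, d=(M1−M0)/(6·1)=2017/4596, b=Δ0−h0·(2M0+M1)/6=-11209/4596
seg 1: a=-5, c=M1/2=2017/1532, d=(M2−M1)/(6·2)=-2323/9192, b=Δ1−h1·(2M1+M2)/6=-2579/2298
seg 2: a=-4, c=M2/2=-153/766, d=(M3−M2)/(6·2)=331/4596, b=Δ2−h2·(2M2+M3)/6=1277/1149
seg 3: a=-2, c=M3/2=89/383, d=(M4−M3)/(6·3)=-1004/10341, b=Δ3−h3·(2M3+M4)/6=1352/1149
seg 4: a=1, c=M4/2=-737/1149, d=(M5−M4)/(6·3)=737/10341, b=Δ4−h4·(2M4+M5)/6=-58/1149
t_q=9/2 → seg 2, τ=3/2; S=-4+1277/1149·τ+-153/766·τ²+331/4596·τ³=-31121/12256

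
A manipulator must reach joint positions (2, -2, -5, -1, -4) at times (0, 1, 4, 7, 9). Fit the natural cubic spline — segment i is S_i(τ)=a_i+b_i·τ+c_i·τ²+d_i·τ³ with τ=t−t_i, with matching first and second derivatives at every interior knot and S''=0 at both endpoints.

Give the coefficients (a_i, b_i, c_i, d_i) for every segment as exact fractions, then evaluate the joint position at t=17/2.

  seg 0: a=2 b=-361/84 c=0 d=25/84
  seg 1: a=-2 b=-143/42 c=25/28 d=-23/756
  seg 2: a=-5 b=95/84 c=13/21 d=-139/756
  seg 3: a=-1 b=-5/42 c=-29/28 d=29/168
S(17/2) = -1311/448

Δ: Δ0=-4, Δ1=-1, Δ2=4/3, Δ3=-3/2
row 1: diag=8, rhs=18; c'=3/8, d'=9/4
row 2: denom=12−3·3/8=87/8; d'=(14−3·9/4)/(87/8)=2/3
row 3: denom=10−3·8/29=266/29; d'=(-17−3·2/3)/(266/29)=-29/14
back: M3=-29/14
back: M2=2/3−8/29·-29/14=26/21
back: M1=9/4−3/8·26/21=25/14
M: M0=0, M1=25/14, M2=26/21, M3=-29/14, M4=0
seg 0: a=2, c=M0/2=0, d=(M1−M0)/(6·1)=25/84, b=Δ0−h0·(2M0+M1)/6=-361/84
seg 1: a=-2, c=M1/2=25/28, d=(M2−M1)/(6·3)=-23/756, b=Δ1−h1·(2M1+M2)/6=-143/42
seg 2: a=-5, c=M2/2=13/21, d=(M3−M2)/(6·3)=-139/756, b=Δ2−h2·(2M2+M3)/6=95/84
seg 3: a=-1, c=M3/2=-29/28, d=(M4−M3)/(6·2)=29/168, b=Δ3−h3·(2M3+M4)/6=-5/42
t_q=17/2 → seg 3, τ=3/2; S=-1+-5/42·τ+-29/28·τ²+29/168·τ³=-1311/448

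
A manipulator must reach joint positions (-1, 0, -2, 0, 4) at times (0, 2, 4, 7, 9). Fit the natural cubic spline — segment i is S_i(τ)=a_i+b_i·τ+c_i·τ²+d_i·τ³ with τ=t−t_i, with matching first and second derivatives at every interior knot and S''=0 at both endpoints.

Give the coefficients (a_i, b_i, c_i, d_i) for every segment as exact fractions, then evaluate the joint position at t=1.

  seg 0: a=-1 b=2003/2064 c=0 d=-971/8256
  seg 1: a=0 b=-455/1032 c=-971/1376 d=1759/8256
  seg 2: a=-2 b=-1459/2064 c=197/344 d=-79/2064
  seg 3: a=0 b=875/516 c=157/688 d=-157/4128
S(1) = -405/2752

Δ: Δ0=1/2, Δ1=-1, Δ2=2/3, Δ3=2
row 1: diag=8, rhs=-9; c'=1/4, d'=-9/8
row 2: denom=10−2·1/4=19/2; d'=(10−2·-9/8)/(19/2)=49/38
row 3: denom=10−3·6/19=172/19; d'=(8−3·49/38)/(172/19)=157/344
back: M3=157/344
back: M2=49/38−6/19·157/344=197/172
back: M1=-9/8−1/4·197/172=-971/688
M: M0=0, M1=-971/688, M2=197/172, M3=157/344, M4=0
seg 0: a=-1, c=M0/2=0, d=(M1−M0)/(6·2)=-971/8256, b=Δ0−h0·(2M0+M1)/6=2003/2064
seg 1: a=0, c=M1/2=-971/1376, d=(M2−M1)/(6·2)=1759/8256, b=Δ1−h1·(2M1+M2)/6=-455/1032
seg 2: a=-2, c=M2/2=197/344, d=(M3−M2)/(6·3)=-79/2064, b=Δ2−h2·(2M2+M3)/6=-1459/2064
seg 3: a=0, c=M3/2=157/688, d=(M4−M3)/(6·2)=-157/4128, b=Δ3−h3·(2M3+M4)/6=875/516
t_q=1 → seg 0, τ=1; S=-1+2003/2064·τ+0·τ²+-971/8256·τ³=-405/2752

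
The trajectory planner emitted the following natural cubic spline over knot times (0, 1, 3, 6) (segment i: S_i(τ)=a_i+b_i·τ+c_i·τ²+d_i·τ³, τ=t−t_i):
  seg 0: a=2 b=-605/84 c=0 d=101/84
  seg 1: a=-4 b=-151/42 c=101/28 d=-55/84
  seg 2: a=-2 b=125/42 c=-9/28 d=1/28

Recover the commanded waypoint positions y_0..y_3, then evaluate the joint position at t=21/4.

y_0 = S_0(0) = a_0 = 2
y_1 = S_1(0) = a_1 = -4
y_2 = S_2(0) = a_2 = -2
y_3 = S_2(3) = 5
t_q=21/4 is in segment 2 (τ=9/4); S_2(τ)=6229/1792

y_0=2 y_1=-4 y_2=-2 y_3=5
S(21/4) = 6229/1792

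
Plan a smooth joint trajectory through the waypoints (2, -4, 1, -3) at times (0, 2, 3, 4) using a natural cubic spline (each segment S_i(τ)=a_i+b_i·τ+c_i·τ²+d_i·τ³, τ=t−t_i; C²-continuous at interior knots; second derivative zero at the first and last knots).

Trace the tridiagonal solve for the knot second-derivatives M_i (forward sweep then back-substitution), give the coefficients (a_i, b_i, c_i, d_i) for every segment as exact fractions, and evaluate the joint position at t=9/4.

Δ: Δ0=-3, Δ1=5, Δ2=-4
row 1: diag=6, rhs=48; c'=1/6, d'=8
row 2: denom=4−1·1/6=23/6; d'=(-54−1·8)/(23/6)=-372/23
back: M2=-372/23
back: M1=8−1/6·-372/23=246/23
M: M0=0, M1=246/23, M2=-372/23, M3=0
seg 0: a=2, c=M0/2=0, d=(M1−M0)/(6·2)=41/46, b=Δ0−h0·(2M0+M1)/6=-151/23
seg 1: a=-4, c=M1/2=123/23, d=(M2−M1)/(6·1)=-103/23, b=Δ1−h1·(2M1+M2)/6=95/23
seg 2: a=1, c=M2/2=-186/23, d=(M3−M2)/(6·1)=62/23, b=Δ2−h2·(2M2+M3)/6=32/23
t_q=9/4 → seg 1, τ=1/4; S=-4+95/23·τ+123/23·τ²+-103/23·τ³=-173/64

  seg 0: a=2 b=-151/23 c=0 d=41/46
  seg 1: a=-4 b=95/23 c=123/23 d=-103/23
  seg 2: a=1 b=32/23 c=-186/23 d=62/23
S(9/4) = -173/64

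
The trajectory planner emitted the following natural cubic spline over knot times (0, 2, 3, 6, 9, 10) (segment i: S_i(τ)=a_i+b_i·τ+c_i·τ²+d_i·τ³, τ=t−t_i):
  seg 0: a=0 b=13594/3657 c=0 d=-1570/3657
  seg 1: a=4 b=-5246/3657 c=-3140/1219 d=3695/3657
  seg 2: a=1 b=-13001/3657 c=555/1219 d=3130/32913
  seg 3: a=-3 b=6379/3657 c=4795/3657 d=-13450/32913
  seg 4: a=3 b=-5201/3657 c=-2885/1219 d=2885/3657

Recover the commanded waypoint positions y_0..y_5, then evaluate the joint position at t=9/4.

y_0=0 y_1=4 y_2=1 y_3=-3 y_4=3 y_5=0
S(9/4) = 11859/3392

y_0 = S_0(0) = a_0 = 0
y_1 = S_1(0) = a_1 = 4
y_2 = S_2(0) = a_2 = 1
y_3 = S_3(0) = a_3 = -3
y_4 = S_4(0) = a_4 = 3
y_5 = S_4(1) = 0
t_q=9/4 is in segment 1 (τ=1/4); S_1(τ)=11859/3392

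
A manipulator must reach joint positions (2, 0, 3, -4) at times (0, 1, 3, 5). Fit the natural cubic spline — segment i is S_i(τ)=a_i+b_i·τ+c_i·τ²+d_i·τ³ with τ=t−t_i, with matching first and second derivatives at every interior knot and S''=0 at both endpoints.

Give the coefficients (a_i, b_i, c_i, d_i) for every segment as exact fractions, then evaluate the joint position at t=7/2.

Δ: Δ0=-2, Δ1=3/2, Δ2=-7/2
row 1: diag=6, rhs=21; c'=1/3, d'=7/2
row 2: denom=8−2·1/3=22/3; d'=(-30−2·7/2)/(22/3)=-111/22
back: M2=-111/22
back: M1=7/2−1/3·-111/22=57/11
M: M0=0, M1=57/11, M2=-111/22, M3=0
seg 0: a=2, c=M0/2=0, d=(M1−M0)/(6·1)=19/22, b=Δ0−h0·(2M0+M1)/6=-63/22
seg 1: a=0, c=M1/2=57/22, d=(M2−M1)/(6·2)=-75/88, b=Δ1−h1·(2M1+M2)/6=-3/11
seg 2: a=3, c=M2/2=-111/44, d=(M3−M2)/(6·2)=37/88, b=Δ2−h2·(2M2+M3)/6=-3/22
t_q=7/2 → seg 2, τ=1/2; S=3+-3/22·τ+-111/44·τ²+37/88·τ³=1657/704

  seg 0: a=2 b=-63/22 c=0 d=19/22
  seg 1: a=0 b=-3/11 c=57/22 d=-75/88
  seg 2: a=3 b=-3/22 c=-111/44 d=37/88
S(7/2) = 1657/704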